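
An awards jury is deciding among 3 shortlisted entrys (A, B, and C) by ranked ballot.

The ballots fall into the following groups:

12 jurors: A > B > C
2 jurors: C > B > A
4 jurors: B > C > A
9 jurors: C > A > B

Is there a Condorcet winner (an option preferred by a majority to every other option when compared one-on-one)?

No

Head-to-head results (27 voters total):
A vs B: A wins 21–6.
A vs C: C wins 15–12.
B vs C: B wins 16–11.
No candidate beats all others: A beats B beats C beats A, a majority cycle.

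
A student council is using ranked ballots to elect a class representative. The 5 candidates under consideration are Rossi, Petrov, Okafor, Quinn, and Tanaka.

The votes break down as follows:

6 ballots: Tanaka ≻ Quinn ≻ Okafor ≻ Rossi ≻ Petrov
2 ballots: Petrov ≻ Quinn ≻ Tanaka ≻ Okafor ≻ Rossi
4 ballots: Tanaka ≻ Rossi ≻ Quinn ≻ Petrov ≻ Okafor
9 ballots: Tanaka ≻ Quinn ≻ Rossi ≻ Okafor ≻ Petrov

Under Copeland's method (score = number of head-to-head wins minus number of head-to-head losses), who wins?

Tanaka

Pairwise results:
  Rossi vs Petrov: Rossi wins 19–2.
  Rossi vs Okafor: Rossi wins 13–8.
  Rossi vs Quinn: Quinn wins 17–4.
  Rossi vs Tanaka: Tanaka wins 21–0.
  Petrov vs Okafor: Okafor wins 15–6.
  Petrov vs Quinn: Quinn wins 19–2.
  Petrov vs Tanaka: Tanaka wins 19–2.
  Okafor vs Quinn: Quinn wins 21–0.
  Okafor vs Tanaka: Tanaka wins 21–0.
  Quinn vs Tanaka: Tanaka wins 19–2.
Copeland scores (wins − losses):
  Rossi: 2 − 2 = 0
  Petrov: 0 − 4 = -4
  Okafor: 1 − 3 = -2
  Quinn: 3 − 1 = 2
  Tanaka: 4 − 0 = 4
Tanaka has the best Copeland score.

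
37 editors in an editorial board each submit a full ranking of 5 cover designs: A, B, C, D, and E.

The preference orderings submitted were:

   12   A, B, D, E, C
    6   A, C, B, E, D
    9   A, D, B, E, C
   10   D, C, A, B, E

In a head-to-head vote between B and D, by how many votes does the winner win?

Ballots ranking B above D: 12+6 = 18.
Ballots ranking D above B: 9+10 = 19.
D wins 19–18, a margin of 1.

1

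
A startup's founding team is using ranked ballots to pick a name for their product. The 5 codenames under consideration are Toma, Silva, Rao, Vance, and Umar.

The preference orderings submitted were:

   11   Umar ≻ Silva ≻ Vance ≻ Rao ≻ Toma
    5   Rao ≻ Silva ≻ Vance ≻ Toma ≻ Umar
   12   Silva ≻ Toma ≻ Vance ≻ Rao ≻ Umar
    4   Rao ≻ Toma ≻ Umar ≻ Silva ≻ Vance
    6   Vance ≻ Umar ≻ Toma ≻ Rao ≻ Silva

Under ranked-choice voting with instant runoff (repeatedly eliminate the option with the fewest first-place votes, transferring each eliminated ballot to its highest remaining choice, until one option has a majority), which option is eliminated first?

Toma

Round 1: Silva 12, Umar 11, Rao 9, Vance 6, Toma 0. Toma has the fewest and is eliminated.
Round 2: Silva 12, Umar 11, Rao 9, Vance 6. Vance has the fewest and is eliminated.
Round 3: Umar 17, Silva 12, Rao 9. Rao has the fewest and is eliminated.
Round 4: Umar 21, Silva 17. Umar has a majority.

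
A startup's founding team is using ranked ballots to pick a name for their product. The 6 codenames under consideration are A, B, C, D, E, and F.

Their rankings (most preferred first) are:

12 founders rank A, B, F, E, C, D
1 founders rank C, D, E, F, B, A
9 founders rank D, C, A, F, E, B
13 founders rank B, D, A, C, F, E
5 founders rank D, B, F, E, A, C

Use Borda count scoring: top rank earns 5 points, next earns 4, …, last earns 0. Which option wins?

Borda scores:
  A: 12·5 + 0 + 9·3 + 13·3 + 5·1 = 131
  B: 12·4 + 1 + 9·0 + 13·5 + 5·4 = 134
  C: 12·1 + 5 + 9·4 + 13·2 + 5·0 = 79
  D: 12·0 + 4 + 9·5 + 13·4 + 5·5 = 126
  E: 12·2 + 3 + 9·1 + 13·0 + 5·2 = 46
  F: 12·3 + 2 + 9·2 + 13·1 + 5·3 = 84
B has the highest total.

B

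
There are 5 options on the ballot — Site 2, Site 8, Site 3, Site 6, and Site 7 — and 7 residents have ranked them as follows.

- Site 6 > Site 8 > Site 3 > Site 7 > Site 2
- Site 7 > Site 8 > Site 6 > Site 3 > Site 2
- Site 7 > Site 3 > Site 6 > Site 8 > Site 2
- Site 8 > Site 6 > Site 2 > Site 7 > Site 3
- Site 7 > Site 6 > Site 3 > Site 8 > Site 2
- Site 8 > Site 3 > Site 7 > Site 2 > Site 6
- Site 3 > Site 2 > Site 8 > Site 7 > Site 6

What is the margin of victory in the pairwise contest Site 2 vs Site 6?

Ballots ranking Site 2 above Site 6: 2.
Ballots ranking Site 6 above Site 2: 5.
Site 6 wins 5–2, a margin of 3.

3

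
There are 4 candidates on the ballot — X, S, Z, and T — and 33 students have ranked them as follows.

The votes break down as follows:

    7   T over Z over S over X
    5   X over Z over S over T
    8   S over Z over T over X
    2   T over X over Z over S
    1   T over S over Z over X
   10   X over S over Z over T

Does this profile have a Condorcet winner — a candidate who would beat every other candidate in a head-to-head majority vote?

No

Head-to-head results (33 voters total):
X vs S: X wins 17–16.
X vs Z: X wins 17–16.
X vs T: T wins 18–15.
S vs Z: S wins 19–14.
S vs T: S wins 23–10.
Z vs T: Z wins 23–10.
No candidate beats all others: X beats S beats T beats X, a majority cycle.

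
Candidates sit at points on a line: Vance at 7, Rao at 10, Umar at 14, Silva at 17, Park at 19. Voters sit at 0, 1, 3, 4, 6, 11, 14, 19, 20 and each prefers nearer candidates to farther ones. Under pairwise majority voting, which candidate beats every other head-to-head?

Vance

With single-peaked preferences on a line, the Condorcet winner is the candidate closest to the median voter.
The median voter (position 6) is closest to Vance at 7.
Check: Vance vs Park — voters closer to Vance: 6 of 9.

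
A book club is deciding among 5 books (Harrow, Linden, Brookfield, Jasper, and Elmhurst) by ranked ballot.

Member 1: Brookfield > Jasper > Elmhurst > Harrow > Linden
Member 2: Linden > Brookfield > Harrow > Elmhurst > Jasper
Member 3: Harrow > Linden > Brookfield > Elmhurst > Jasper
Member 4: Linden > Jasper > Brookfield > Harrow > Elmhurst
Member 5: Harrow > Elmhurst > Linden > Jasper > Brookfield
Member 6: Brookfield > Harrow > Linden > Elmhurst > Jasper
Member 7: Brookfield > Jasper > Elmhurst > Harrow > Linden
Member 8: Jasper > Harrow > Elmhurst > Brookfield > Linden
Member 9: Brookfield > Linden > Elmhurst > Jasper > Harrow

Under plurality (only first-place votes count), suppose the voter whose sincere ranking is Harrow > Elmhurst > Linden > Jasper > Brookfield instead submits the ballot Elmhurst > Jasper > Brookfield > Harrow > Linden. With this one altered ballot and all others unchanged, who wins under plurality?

First-place totals with the altered ballot: Harrow 1, Linden 2, Brookfield 4, Jasper 1, Elmhurst 1.
The winner is unchanged: still Brookfield.

Brookfield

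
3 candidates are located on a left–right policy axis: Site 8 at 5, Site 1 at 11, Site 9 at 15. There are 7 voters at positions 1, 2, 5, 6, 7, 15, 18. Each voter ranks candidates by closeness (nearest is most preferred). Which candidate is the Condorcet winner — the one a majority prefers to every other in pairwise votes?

With single-peaked preferences on a line, the Condorcet winner is the candidate closest to the median voter.
The median voter (position 6) is closest to Site 8 at 5.
Check: Site 8 vs Site 1 — voters closer to Site 8: 5 of 7.

Site 8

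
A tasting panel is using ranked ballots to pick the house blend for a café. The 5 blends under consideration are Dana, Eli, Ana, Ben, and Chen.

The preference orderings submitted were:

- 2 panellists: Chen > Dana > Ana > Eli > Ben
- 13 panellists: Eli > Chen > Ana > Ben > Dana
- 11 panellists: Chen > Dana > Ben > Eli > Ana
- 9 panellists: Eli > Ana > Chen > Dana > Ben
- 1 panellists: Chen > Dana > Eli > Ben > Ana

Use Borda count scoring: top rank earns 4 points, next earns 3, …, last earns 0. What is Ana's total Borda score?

57

Borda scores:
  Dana: 2·3 + 13·0 + 11·3 + 9·1 + 3 = 51
  Eli: 2·1 + 13·4 + 11·1 + 9·4 + 2 = 103
  Ana: 2·2 + 13·2 + 11·0 + 9·3 + 0 = 57
  Ben: 2·0 + 13·1 + 11·2 + 9·0 + 1 = 36
  Chen: 2·4 + 13·3 + 11·4 + 9·2 + 4 = 113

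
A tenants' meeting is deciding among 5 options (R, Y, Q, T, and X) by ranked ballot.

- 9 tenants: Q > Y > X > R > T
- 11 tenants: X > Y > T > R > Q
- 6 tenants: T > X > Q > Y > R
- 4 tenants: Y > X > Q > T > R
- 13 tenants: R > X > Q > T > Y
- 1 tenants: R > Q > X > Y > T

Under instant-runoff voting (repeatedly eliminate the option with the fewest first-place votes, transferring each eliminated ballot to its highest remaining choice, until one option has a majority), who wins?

X

Round 1: R 14, X 11, Q 9, T 6, Y 4. Y has the fewest and is eliminated.
Round 2: X 15, R 14, Q 9, T 6. T has the fewest and is eliminated.
Round 3: X 21, R 14, Q 9. Q has the fewest and is eliminated.
Round 4: X 30, R 14. X has a majority.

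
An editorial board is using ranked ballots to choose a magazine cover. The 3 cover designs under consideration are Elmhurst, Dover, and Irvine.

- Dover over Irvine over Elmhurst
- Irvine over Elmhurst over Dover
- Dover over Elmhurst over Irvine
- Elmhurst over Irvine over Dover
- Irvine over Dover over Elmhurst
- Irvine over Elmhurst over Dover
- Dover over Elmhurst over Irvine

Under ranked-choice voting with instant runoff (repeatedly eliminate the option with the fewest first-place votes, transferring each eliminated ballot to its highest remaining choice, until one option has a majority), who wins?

Round 1: Dover 3, Irvine 3, Elmhurst 1. Elmhurst has the fewest and is eliminated.
Round 2: Irvine 4, Dover 3. Irvine has a majority.

Irvine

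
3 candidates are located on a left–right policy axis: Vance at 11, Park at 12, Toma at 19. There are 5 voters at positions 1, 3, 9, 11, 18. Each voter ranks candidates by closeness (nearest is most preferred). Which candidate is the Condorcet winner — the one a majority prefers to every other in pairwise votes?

Vance

With single-peaked preferences on a line, the Condorcet winner is the candidate closest to the median voter.
The median voter (position 9) is closest to Vance at 11.
Check: Vance vs Toma — voters closer to Vance: 4 of 5.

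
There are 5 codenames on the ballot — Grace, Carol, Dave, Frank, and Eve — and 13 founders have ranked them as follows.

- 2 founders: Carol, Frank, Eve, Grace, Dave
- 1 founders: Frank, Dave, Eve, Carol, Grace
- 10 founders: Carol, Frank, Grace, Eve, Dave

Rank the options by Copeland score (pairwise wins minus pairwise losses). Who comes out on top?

Carol

Pairwise results:
  Grace vs Carol: Carol wins 13–0.
  Grace vs Dave: Grace wins 12–1.
  Grace vs Frank: Frank wins 13–0.
  Grace vs Eve: Grace wins 10–3.
  Carol vs Dave: Carol wins 12–1.
  Carol vs Frank: Carol wins 12–1.
  Carol vs Eve: Carol wins 12–1.
  Dave vs Frank: Frank wins 13–0.
  Dave vs Eve: Eve wins 12–1.
  Frank vs Eve: Frank wins 13–0.
Copeland scores (wins − losses):
  Grace: 2 − 2 = 0
  Carol: 4 − 0 = 4
  Dave: 0 − 4 = -4
  Frank: 3 − 1 = 2
  Eve: 1 − 3 = -2
Carol has the best Copeland score.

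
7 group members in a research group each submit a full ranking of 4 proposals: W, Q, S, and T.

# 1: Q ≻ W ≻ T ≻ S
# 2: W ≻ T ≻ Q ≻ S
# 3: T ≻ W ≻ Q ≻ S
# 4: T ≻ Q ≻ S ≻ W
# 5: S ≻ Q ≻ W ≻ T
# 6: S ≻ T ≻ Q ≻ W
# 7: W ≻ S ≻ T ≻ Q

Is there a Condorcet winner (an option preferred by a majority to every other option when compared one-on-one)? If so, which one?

Head-to-head results (7 voters total):
W vs Q: Q wins 4–3.
W vs S: W wins 4–3.
W vs T: W wins 4–3.
Q vs S: Q wins 4–3.
Q vs T: T wins 5–2.
S vs T: T wins 4–3.
No candidate beats all others: W beats T beats Q beats W, a majority cycle.

None — there is no Condorcet winner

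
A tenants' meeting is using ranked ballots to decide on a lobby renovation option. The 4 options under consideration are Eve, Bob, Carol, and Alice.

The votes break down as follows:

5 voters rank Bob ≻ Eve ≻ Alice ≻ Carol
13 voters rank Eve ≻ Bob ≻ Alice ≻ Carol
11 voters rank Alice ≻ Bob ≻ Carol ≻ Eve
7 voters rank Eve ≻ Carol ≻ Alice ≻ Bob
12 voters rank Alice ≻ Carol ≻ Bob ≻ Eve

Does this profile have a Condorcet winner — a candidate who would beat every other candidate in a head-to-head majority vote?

Head-to-head results (48 voters total):
Eve vs Bob: Bob wins 28–20.
Eve vs Carol: Eve wins 25–23.
Eve vs Alice: Eve wins 25–23.
Bob vs Carol: Bob wins 29–19.
Bob vs Alice: Alice wins 30–18.
Carol vs Alice: Alice wins 41–7.
No candidate beats all others: Eve beats Alice beats Bob beats Eve, a majority cycle.

No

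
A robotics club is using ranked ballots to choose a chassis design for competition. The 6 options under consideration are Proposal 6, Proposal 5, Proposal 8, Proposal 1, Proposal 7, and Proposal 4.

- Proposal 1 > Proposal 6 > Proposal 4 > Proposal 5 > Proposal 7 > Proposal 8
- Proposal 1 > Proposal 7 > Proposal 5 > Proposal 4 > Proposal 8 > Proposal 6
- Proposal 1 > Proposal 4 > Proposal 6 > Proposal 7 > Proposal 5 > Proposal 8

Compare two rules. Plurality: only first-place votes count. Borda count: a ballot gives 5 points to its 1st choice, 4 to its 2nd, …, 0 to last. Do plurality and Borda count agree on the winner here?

Yes

Plurality first-place counts: Proposal 6 0, Proposal 5 0, Proposal 8 0, Proposal 1 3, Proposal 7 0, Proposal 4 0 → Proposal 1.
Borda totals: Proposal 6 7, Proposal 5 6, Proposal 8 1, Proposal 1 15, Proposal 7 7, Proposal 4 9 → Proposal 1.
The two rules agree on Proposal 1.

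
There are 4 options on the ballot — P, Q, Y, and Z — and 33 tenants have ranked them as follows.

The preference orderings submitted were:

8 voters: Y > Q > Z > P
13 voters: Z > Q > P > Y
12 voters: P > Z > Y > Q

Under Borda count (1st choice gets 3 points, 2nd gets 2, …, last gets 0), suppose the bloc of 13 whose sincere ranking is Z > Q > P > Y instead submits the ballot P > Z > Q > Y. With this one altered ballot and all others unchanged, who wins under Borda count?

P

Borda totals with the altered ballot: P 75, Q 29, Y 36, Z 58.
The switch changes the winner from Z to P.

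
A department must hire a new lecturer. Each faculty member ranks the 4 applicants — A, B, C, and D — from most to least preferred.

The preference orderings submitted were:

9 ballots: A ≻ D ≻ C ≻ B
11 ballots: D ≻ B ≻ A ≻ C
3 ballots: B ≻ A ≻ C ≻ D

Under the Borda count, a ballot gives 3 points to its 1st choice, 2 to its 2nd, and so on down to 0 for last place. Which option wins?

D

Borda scores:
  A: 9·3 + 11·1 + 3·2 = 44
  B: 9·0 + 11·2 + 3·3 = 31
  C: 9·1 + 11·0 + 3·1 = 12
  D: 9·2 + 11·3 + 3·0 = 51
D has the highest total.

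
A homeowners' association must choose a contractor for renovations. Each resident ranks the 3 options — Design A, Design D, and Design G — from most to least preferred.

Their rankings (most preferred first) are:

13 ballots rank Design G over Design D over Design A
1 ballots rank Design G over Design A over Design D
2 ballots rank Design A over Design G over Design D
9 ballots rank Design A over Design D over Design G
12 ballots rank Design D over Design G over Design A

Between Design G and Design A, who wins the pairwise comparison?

Design G

Ballots ranking Design G above Design A: 13+1+12 = 26.
Ballots ranking Design A above Design G: 2+9 = 11.
Design G wins the head-to-head, 26–11.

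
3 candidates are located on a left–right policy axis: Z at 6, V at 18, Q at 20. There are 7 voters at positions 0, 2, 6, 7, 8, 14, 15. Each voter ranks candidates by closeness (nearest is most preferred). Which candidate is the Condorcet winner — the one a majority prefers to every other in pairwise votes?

With single-peaked preferences on a line, the Condorcet winner is the candidate closest to the median voter.
The median voter (position 7) is closest to Z at 6.
Check: Z vs V — voters closer to Z: 5 of 7.

Z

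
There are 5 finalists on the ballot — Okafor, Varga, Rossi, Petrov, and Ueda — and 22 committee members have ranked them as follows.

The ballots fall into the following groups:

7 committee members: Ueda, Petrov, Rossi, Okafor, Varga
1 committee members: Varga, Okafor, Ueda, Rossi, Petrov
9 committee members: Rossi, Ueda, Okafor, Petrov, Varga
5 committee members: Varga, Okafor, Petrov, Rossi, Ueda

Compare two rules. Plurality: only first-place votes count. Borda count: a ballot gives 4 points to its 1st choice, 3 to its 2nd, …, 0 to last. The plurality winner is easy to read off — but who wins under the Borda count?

Ueda

Plurality first-place counts: Okafor 0, Varga 6, Rossi 9, Petrov 0, Ueda 7 → Rossi.
Borda totals: Okafor 43, Varga 24, Rossi 56, Petrov 40, Ueda 57 → Ueda.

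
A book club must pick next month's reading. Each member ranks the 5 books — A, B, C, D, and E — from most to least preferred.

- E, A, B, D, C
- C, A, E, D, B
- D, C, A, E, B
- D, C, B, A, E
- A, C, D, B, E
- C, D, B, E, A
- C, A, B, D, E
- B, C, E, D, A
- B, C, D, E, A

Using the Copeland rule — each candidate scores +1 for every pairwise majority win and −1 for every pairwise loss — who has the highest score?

C

Pairwise results:
  A vs B: A wins 5–4.
  A vs C: C wins 7–2.
  A vs D: D wins 5–4.
  A vs E: A wins 5–4.
  B vs C: C wins 6–3.
  B vs D: D wins 5–4.
  B vs E: B wins 6–3.
  C vs D: C wins 6–3.
  C vs E: C wins 8–1.
  D vs E: D wins 6–3.
Copeland scores (wins − losses):
  A: 2 − 2 = 0
  B: 1 − 3 = -2
  C: 4 − 0 = 4
  D: 3 − 1 = 2
  E: 0 − 4 = -4
C has the best Copeland score.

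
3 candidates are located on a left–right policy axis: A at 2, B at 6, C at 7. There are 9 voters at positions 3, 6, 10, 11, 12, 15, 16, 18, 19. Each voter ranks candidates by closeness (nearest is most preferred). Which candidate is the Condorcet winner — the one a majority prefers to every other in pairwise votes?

C

With single-peaked preferences on a line, the Condorcet winner is the candidate closest to the median voter.
The median voter (position 12) is closest to C at 7.
Check: C vs A — voters closer to C: 8 of 9.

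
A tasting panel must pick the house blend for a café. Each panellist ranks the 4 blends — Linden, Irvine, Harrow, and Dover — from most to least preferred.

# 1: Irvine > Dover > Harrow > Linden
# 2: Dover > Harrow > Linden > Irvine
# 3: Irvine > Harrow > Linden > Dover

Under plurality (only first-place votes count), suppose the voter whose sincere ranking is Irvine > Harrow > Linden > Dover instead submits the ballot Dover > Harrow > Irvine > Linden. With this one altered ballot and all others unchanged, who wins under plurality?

First-place totals with the altered ballot: Linden 0, Irvine 1, Harrow 0, Dover 2.
The switch changes the winner from Irvine to Dover.

Dover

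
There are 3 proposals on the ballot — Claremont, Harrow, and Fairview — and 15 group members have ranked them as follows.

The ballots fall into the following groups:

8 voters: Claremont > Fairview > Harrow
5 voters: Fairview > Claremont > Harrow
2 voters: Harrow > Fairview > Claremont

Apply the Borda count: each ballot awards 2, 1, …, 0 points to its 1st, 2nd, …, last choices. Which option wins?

Borda scores:
  Claremont: 8·2 + 5·1 + 2·0 = 21
  Harrow: 8·0 + 5·0 + 2·2 = 4
  Fairview: 8·1 + 5·2 + 2·1 = 20
Claremont has the highest total.

Claremont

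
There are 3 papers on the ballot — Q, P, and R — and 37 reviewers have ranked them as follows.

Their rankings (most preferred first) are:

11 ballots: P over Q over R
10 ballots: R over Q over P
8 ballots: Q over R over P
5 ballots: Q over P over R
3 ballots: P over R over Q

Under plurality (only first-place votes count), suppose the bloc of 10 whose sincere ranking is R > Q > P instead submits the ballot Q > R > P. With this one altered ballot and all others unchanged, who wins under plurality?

First-place totals with the altered ballot: Q 23, P 14, R 0.
The switch changes the winner from P to Q.

Q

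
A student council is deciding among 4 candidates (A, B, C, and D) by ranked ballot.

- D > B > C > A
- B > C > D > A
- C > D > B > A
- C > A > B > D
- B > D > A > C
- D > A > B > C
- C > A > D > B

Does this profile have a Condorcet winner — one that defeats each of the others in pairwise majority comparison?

Head-to-head results (7 voters total):
A vs B: B wins 4–3.
A vs C: C wins 5–2.
A vs D: D wins 5–2.
B vs C: B wins 4–3.
B vs D: D wins 4–3.
C vs D: C wins 4–3.
No candidate beats all others: B beats C beats D beats B, a majority cycle.

No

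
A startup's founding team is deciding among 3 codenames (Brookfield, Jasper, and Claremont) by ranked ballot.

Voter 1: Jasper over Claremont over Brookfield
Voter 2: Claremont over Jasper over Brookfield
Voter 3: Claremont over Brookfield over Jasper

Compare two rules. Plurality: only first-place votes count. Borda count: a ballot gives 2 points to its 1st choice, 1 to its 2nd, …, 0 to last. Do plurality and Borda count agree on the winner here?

Yes

Plurality first-place counts: Brookfield 0, Jasper 1, Claremont 2 → Claremont.
Borda totals: Brookfield 1, Jasper 3, Claremont 5 → Claremont.
The two rules agree on Claremont.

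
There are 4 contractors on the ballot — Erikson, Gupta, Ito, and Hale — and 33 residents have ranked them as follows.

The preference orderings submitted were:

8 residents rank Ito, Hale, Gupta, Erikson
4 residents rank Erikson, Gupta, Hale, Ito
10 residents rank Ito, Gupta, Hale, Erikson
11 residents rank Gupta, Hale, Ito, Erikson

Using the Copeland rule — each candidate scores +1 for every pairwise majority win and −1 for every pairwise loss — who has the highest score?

Pairwise results:
  Erikson vs Gupta: Gupta wins 29–4.
  Erikson vs Ito: Ito wins 29–4.
  Erikson vs Hale: Hale wins 29–4.
  Gupta vs Ito: Ito wins 18–15.
  Gupta vs Hale: Gupta wins 25–8.
  Ito vs Hale: Ito wins 18–15.
Copeland scores (wins − losses):
  Erikson: 0 − 3 = -3
  Gupta: 2 − 1 = 1
  Ito: 3 − 0 = 3
  Hale: 1 − 2 = -1
Ito has the best Copeland score.

Ito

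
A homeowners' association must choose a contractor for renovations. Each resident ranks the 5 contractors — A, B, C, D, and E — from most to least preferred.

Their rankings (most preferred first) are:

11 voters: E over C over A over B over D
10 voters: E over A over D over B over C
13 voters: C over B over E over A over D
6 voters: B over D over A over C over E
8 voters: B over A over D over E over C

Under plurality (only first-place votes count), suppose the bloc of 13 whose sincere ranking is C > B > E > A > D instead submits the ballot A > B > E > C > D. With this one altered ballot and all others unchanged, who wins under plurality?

E

First-place totals with the altered ballot: A 13, B 14, C 0, D 0, E 21.
The winner is unchanged: still E.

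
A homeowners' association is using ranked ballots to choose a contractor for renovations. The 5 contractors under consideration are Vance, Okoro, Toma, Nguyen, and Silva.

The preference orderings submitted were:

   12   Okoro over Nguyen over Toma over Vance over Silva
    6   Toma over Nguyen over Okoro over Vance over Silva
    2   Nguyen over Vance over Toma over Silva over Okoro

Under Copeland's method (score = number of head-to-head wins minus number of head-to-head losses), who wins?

Okoro

Pairwise results:
  Vance vs Okoro: Okoro wins 18–2.
  Vance vs Toma: Toma wins 18–2.
  Vance vs Nguyen: Nguyen wins 20–0.
  Vance vs Silva: Vance wins 20–0.
  Okoro vs Toma: Okoro wins 12–8.
  Okoro vs Nguyen: Okoro wins 12–8.
  Okoro vs Silva: Okoro wins 18–2.
  Toma vs Nguyen: Nguyen wins 14–6.
  Toma vs Silva: Toma wins 20–0.
  Nguyen vs Silva: Nguyen wins 20–0.
Copeland scores (wins − losses):
  Vance: 1 − 3 = -2
  Okoro: 4 − 0 = 4
  Toma: 2 − 2 = 0
  Nguyen: 3 − 1 = 2
  Silva: 0 − 4 = -4
Okoro has the best Copeland score.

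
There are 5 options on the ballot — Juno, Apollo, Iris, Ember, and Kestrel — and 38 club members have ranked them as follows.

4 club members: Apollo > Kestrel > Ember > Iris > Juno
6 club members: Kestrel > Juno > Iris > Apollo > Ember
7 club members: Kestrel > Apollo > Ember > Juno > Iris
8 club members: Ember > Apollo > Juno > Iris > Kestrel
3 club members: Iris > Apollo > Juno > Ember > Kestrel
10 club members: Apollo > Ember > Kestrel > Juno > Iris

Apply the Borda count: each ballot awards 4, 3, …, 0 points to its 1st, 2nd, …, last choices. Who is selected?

Apollo

Borda scores:
  Juno: 4·0 + 6·3 + 7·1 + 8·2 + 3·2 + 10·1 = 57
  Apollo: 4·4 + 6·1 + 7·3 + 8·3 + 3·3 + 10·4 = 116
  Iris: 4·1 + 6·2 + 7·0 + 8·1 + 3·4 + 10·0 = 36
  Ember: 4·2 + 6·0 + 7·2 + 8·4 + 3·1 + 10·3 = 87
  Kestrel: 4·3 + 6·4 + 7·4 + 8·0 + 3·0 + 10·2 = 84
Apollo has the highest total.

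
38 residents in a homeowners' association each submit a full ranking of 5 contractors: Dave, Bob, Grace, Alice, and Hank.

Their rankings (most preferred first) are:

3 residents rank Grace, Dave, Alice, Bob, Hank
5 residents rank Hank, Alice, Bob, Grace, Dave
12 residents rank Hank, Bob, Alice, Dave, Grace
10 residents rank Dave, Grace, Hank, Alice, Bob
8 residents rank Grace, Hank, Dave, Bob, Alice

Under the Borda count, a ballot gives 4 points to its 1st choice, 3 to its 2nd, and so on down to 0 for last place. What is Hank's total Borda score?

Borda scores:
  Dave: 3·3 + 5·0 + 12·1 + 10·4 + 8·2 = 77
  Bob: 3·1 + 5·2 + 12·3 + 10·0 + 8·1 = 57
  Grace: 3·4 + 5·1 + 12·0 + 10·3 + 8·4 = 79
  Alice: 3·2 + 5·3 + 12·2 + 10·1 + 8·0 = 55
  Hank: 3·0 + 5·4 + 12·4 + 10·2 + 8·3 = 112

112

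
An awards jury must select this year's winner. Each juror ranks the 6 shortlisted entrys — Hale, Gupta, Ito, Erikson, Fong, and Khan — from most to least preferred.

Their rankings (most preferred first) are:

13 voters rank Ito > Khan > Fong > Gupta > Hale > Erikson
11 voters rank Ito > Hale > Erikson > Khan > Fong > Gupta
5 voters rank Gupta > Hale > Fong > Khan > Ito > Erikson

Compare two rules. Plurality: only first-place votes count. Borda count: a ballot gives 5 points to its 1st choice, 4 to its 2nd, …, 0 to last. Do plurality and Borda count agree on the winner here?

Plurality first-place counts: Hale 0, Gupta 5, Ito 24, Erikson 0, Fong 0, Khan 0 → Ito.
Borda totals: Hale 77, Gupta 51, Ito 125, Erikson 33, Fong 65, Khan 84 → Ito.
The two rules agree on Ito.

Yes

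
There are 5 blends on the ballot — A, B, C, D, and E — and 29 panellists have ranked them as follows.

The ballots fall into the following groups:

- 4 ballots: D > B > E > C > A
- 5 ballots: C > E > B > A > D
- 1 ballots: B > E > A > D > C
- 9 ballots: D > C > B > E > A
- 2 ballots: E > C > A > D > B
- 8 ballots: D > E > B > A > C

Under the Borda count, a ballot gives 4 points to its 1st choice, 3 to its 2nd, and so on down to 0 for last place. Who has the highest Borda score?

D

Borda scores:
  A: 4·0 + 5·1 + 2 + 9·0 + 2·2 + 8·1 = 19
  B: 4·3 + 5·2 + 4 + 9·2 + 2·0 + 8·2 = 60
  C: 4·1 + 5·4 + 0 + 9·3 + 2·3 + 8·0 = 57
  D: 4·4 + 5·0 + 1 + 9·4 + 2·1 + 8·4 = 87
  E: 4·2 + 5·3 + 3 + 9·1 + 2·4 + 8·3 = 67
D has the highest total.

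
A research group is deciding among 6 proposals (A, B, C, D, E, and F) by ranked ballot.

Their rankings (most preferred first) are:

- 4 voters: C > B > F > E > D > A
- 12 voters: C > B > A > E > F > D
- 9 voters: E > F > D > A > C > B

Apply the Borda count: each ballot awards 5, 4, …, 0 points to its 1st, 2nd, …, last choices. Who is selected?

C

Borda scores:
  A: 4·0 + 12·3 + 9·2 = 54
  B: 4·4 + 12·4 + 9·0 = 64
  C: 4·5 + 12·5 + 9·1 = 89
  D: 4·1 + 12·0 + 9·3 = 31
  E: 4·2 + 12·2 + 9·5 = 77
  F: 4·3 + 12·1 + 9·4 = 60
C has the highest total.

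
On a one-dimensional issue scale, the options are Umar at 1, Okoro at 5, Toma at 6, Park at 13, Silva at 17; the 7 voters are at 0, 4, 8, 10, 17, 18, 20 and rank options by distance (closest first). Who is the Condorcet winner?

Park

With single-peaked preferences on a line, the Condorcet winner is the candidate closest to the median voter.
The median voter (position 10) is closest to Park at 13.
Check: Park vs Okoro — voters closer to Park: 4 of 7.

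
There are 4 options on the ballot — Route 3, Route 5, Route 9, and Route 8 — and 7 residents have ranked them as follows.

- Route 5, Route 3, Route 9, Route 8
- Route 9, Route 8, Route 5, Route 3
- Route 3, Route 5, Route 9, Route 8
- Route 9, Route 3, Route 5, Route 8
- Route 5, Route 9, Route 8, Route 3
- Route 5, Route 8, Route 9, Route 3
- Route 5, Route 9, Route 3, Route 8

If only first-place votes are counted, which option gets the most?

Route 5

First-place vote totals:
  Route 3: 1
  Route 5: 4
  Route 9: 2
  Route 8: 0
Route 5 has the most first-place votes.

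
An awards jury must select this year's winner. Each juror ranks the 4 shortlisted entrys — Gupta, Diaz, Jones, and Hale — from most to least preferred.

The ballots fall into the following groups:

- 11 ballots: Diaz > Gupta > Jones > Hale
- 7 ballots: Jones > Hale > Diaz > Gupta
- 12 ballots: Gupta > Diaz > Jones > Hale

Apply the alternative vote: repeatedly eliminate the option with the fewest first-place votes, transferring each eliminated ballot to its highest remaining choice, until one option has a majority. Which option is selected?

Diaz

Round 1: Gupta 12, Diaz 11, Jones 7, Hale 0. Hale has the fewest and is eliminated.
Round 2: Gupta 12, Diaz 11, Jones 7. Jones has the fewest and is eliminated.
Round 3: Diaz 18, Gupta 12. Diaz has a majority.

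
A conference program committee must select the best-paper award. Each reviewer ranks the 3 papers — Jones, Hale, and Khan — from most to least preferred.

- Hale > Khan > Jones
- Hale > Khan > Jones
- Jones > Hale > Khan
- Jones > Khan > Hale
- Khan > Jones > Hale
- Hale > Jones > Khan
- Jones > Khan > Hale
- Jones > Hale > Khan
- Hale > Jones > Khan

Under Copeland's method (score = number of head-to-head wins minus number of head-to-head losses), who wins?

Jones

Pairwise results:
  Jones vs Hale: Jones wins 5–4.
  Jones vs Khan: Jones wins 6–3.
  Hale vs Khan: Hale wins 6–3.
Copeland scores (wins − losses):
  Jones: 2 − 0 = 2
  Hale: 1 − 1 = 0
  Khan: 0 − 2 = -2
Jones has the best Copeland score.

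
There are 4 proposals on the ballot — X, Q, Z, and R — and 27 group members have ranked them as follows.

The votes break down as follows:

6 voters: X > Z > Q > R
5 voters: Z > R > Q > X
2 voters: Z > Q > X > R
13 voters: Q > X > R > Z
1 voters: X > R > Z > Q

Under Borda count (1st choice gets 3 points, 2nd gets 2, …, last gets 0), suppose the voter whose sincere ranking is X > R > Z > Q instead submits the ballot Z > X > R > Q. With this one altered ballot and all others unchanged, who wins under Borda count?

Borda totals with the altered ballot: X 48, Q 54, Z 36, R 24.
The winner is unchanged: still Q.

Q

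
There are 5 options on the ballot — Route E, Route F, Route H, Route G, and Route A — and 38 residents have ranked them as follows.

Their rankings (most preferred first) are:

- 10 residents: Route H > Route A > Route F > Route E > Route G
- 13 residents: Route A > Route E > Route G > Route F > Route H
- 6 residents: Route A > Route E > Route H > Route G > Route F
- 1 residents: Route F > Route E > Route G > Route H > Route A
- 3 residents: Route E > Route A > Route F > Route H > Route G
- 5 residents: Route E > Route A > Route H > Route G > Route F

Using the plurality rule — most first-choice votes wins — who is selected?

First-place vote totals:
  Route E: 8
  Route F: 1
  Route H: 10
  Route G: 0
  Route A: 19
Route A has the most first-place votes.

Route A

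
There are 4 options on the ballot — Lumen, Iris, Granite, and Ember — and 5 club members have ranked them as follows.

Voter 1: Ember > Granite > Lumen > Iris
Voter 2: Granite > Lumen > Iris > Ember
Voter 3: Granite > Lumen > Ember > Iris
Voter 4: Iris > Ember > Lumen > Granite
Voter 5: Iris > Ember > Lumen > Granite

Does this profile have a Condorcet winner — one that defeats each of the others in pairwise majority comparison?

No

Head-to-head results (5 voters total):
Lumen vs Iris: Lumen wins 3–2.
Lumen vs Granite: Granite wins 3–2.
Lumen vs Ember: Ember wins 3–2.
Iris vs Granite: Granite wins 3–2.
Iris vs Ember: Iris wins 3–2.
Granite vs Ember: Ember wins 3–2.
No candidate beats all others: Lumen beats Iris beats Ember beats Lumen, a majority cycle.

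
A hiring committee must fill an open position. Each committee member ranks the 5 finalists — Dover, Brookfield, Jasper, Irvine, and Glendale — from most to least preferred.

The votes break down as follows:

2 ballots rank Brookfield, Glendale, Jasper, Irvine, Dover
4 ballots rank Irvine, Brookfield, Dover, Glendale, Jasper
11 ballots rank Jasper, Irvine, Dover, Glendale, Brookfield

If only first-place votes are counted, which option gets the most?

Jasper

First-place vote totals:
  Dover: 0
  Brookfield: 2
  Jasper: 11
  Irvine: 4
  Glendale: 0
Jasper has the most first-place votes.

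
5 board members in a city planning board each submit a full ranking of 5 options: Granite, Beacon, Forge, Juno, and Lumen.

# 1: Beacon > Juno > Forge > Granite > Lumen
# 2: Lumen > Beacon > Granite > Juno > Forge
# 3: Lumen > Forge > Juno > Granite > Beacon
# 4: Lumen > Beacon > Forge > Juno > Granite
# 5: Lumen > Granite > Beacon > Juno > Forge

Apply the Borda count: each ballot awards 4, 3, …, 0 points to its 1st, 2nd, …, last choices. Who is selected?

Borda scores:
  Granite: 1 + 2 + 1 + 0 + 3 = 7
  Beacon: 4 + 3 + 0 + 3 + 2 = 12
  Forge: 2 + 0 + 3 + 2 + 0 = 7
  Juno: 3 + 1 + 2 + 1 + 1 = 8
  Lumen: 0 + 4 + 4 + 4 + 4 = 16
Lumen has the highest total.

Lumen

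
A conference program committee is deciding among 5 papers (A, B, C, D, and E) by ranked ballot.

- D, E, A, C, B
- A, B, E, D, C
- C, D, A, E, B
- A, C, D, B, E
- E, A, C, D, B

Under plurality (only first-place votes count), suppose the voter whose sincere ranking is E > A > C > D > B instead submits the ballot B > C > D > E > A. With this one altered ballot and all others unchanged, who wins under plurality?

First-place totals with the altered ballot: A 2, B 1, C 1, D 1, E 0.
The winner is unchanged: still A.

A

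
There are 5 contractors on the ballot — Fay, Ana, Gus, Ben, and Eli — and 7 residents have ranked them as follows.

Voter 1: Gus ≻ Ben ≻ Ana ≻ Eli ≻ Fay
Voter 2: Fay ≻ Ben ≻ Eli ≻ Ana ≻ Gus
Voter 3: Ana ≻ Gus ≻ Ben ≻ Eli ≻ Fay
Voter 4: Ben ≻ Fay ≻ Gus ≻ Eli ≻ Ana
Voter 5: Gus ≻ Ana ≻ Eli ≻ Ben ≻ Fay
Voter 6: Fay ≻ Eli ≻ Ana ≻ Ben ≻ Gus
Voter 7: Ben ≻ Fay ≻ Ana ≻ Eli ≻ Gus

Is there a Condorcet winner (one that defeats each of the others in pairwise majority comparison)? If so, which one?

Ben

Head-to-head results (7 voters total):
Fay vs Ana: Fay wins 4–3.
Fay vs Gus: Fay wins 4–3.
Fay vs Ben: Ben wins 5–2.
Fay vs Eli: Fay wins 4–3.
Ana vs Gus: Ana wins 4–3.
Ana vs Ben: Ben wins 4–3.
Ana vs Eli: Ana wins 4–3.
Gus vs Ben: Ben wins 4–3.
Gus vs Eli: Gus wins 4–3.
Ben vs Eli: Ben wins 5–2.
Ben beats each rival — Fay (5–2), Ana (4–3), Gus (4–3), Eli (5–2) — so Ben is the Condorcet winner.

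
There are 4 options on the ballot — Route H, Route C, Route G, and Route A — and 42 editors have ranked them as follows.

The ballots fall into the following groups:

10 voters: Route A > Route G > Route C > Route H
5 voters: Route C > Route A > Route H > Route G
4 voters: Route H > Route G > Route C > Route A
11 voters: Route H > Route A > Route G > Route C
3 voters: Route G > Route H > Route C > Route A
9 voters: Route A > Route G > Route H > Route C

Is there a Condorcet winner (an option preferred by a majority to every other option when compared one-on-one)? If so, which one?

Head-to-head results (42 voters total):
Route H vs Route C: Route H wins 27–15.
Route H vs Route G: Route G wins 22–20.
Route H vs Route A: Route A wins 24–18.
Route C vs Route G: Route G wins 37–5.
Route C vs Route A: Route A wins 30–12.
Route G vs Route A: Route A wins 35–7.
Route A beats each rival — Route H (24–18), Route C (30–12), Route G (35–7) — so Route A is the Condorcet winner.

Route A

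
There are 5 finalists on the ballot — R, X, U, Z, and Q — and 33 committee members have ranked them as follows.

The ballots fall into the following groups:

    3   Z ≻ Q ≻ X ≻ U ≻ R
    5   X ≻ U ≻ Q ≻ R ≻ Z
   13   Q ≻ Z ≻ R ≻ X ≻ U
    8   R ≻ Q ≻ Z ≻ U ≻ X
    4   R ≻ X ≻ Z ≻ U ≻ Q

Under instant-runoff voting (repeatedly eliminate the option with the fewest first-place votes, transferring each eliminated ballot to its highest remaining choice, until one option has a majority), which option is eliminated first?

Round 1: Q 13, R 12, X 5, Z 3, U 0. U has the fewest and is eliminated.
Round 2: Q 13, R 12, X 5, Z 3. Z has the fewest and is eliminated.
Round 3: Q 16, R 12, X 5. X has the fewest and is eliminated.
Round 4: Q 21, R 12. Q has a majority.

U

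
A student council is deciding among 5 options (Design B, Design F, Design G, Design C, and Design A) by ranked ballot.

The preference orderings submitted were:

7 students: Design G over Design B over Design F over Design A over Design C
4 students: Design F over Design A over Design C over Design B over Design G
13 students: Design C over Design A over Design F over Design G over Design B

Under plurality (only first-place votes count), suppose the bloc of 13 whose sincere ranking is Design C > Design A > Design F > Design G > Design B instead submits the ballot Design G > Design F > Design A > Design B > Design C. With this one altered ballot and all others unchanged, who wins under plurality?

Design G

First-place totals with the altered ballot: Design B 0, Design F 4, Design G 20, Design C 0, Design A 0.
The switch changes the winner from Design C to Design G.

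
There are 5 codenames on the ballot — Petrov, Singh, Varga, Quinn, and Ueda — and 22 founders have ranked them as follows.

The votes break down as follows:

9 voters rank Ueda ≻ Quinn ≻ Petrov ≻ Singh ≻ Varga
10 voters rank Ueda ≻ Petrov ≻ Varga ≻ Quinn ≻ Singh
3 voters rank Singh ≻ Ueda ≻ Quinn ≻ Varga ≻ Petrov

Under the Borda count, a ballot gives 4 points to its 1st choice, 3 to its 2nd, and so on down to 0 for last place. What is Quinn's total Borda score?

Borda scores:
  Petrov: 9·2 + 10·3 + 3·0 = 48
  Singh: 9·1 + 10·0 + 3·4 = 21
  Varga: 9·0 + 10·2 + 3·1 = 23
  Quinn: 9·3 + 10·1 + 3·2 = 43
  Ueda: 9·4 + 10·4 + 3·3 = 85

43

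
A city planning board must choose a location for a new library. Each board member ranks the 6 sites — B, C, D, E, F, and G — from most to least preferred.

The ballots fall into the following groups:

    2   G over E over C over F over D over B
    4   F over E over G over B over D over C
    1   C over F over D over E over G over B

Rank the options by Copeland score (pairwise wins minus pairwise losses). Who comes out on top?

Pairwise results:
  B vs C: B wins 4–3.
  B vs D: B wins 4–3.
  B vs E: E wins 7–0.
  B vs F: F wins 7–0.
  B vs G: G wins 7–0.
  C vs D: D wins 4–3.
  C vs E: E wins 6–1.
  C vs F: F wins 4–3.
  C vs G: G wins 6–1.
  D vs E: E wins 6–1.
  D vs F: F wins 7–0.
  D vs G: G wins 6–1.
  E vs F: F wins 5–2.
  E vs G: E wins 5–2.
  F vs G: F wins 5–2.
Copeland scores (wins − losses):
  B: 2 − 3 = -1
  C: 0 − 5 = -5
  D: 1 − 4 = -3
  E: 4 − 1 = 3
  F: 5 − 0 = 5
  G: 3 − 2 = 1
F has the best Copeland score.

F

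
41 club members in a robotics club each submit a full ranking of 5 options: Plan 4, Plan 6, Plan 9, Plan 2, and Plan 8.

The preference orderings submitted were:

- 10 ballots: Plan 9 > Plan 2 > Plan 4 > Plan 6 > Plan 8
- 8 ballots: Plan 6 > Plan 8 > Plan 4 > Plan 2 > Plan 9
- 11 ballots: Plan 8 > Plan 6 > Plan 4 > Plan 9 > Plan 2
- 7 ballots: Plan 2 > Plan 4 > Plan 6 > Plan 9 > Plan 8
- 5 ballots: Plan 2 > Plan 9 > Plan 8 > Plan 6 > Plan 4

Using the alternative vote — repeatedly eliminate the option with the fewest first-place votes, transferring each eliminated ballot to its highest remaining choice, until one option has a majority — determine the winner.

Round 1: Plan 2 12, Plan 8 11, Plan 9 10, Plan 6 8, Plan 4 0. Plan 4 has the fewest and is eliminated.
Round 2: Plan 2 12, Plan 8 11, Plan 9 10, Plan 6 8. Plan 6 has the fewest and is eliminated.
Round 3: Plan 8 19, Plan 2 12, Plan 9 10. Plan 9 has the fewest and is eliminated.
Round 4: Plan 2 22, Plan 8 19. Plan 2 has a majority.

Plan 2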